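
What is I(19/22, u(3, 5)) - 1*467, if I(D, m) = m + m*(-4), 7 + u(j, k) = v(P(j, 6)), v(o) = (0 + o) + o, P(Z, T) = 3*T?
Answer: -554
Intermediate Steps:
v(o) = 2*o (v(o) = o + o = 2*o)
u(j, k) = 29 (u(j, k) = -7 + 2*(3*6) = -7 + 2*18 = -7 + 36 = 29)
I(D, m) = -3*m (I(D, m) = m - 4*m = -3*m)
I(19/22, u(3, 5)) - 1*467 = -3*29 - 1*467 = -87 - 467 = -554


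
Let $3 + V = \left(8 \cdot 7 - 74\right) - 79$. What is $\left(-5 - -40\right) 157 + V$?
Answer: $5395$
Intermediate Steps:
$V = -100$ ($V = -3 + \left(\left(8 \cdot 7 - 74\right) - 79\right) = -3 + \left(\left(56 - 74\right) - 79\right) = -3 - 97 = -100$)
$\left(-5 - -40\right) 157 + V = \left(-5 - -40\right) 157 - 100 = \left(-5 + 40\right) 157 - 100 = 35 \cdot 157 - 100 = 5495 - 100 = 5395$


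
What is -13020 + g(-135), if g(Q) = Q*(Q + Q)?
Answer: 23430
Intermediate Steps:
g(Q) = 2*Q**2 (g(Q) = Q*(2*Q) = 2*Q**2)
-13020 + g(-135) = -13020 + 2*(-135)**2 = -13020 + 2*18225 = -13020 + 36450 = 23430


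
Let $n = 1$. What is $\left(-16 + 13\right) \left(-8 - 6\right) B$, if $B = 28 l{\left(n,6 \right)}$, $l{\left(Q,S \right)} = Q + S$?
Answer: $8232$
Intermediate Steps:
$B = 196$ ($B = 28 \left(1 + 6\right) = 28 \cdot 7 = 196$)
$\left(-16 + 13\right) \left(-8 - 6\right) B = \left(-16 + 13\right) \left(-8 - 6\right) 196 = \left(-3\right) \left(-14\right) 196 = 42 \cdot 196 = 8232$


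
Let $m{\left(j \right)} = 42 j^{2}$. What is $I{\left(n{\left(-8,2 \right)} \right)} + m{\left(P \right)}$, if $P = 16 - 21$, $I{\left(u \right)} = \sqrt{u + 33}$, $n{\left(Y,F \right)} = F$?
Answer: $1050 + \sqrt{35} \approx 1055.9$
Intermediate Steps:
$I{\left(u \right)} = \sqrt{33 + u}$
$P = -5$ ($P = 16 - 21 = -5$)
$I{\left(n{\left(-8,2 \right)} \right)} + m{\left(P \right)} = \sqrt{33 + 2} + 42 \left(-5\right)^{2} = \sqrt{35} + 42 \cdot 25 = \sqrt{35} + 1050 = 1050 + \sqrt{35}$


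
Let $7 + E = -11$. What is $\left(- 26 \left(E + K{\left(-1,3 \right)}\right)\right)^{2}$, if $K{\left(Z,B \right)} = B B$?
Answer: $54756$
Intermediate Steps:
$K{\left(Z,B \right)} = B^{2}$
$E = -18$ ($E = -7 - 11 = -18$)
$\left(- 26 \left(E + K{\left(-1,3 \right)}\right)\right)^{2} = \left(- 26 \left(-18 + 3^{2}\right)\right)^{2} = \left(- 26 \left(-18 + 9\right)\right)^{2} = \left(\left(-26\right) \left(-9\right)\right)^{2} = 234^{2} = 54756$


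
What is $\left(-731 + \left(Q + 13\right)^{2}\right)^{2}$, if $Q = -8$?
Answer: $498436$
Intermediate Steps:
$\left(-731 + \left(Q + 13\right)^{2}\right)^{2} = \left(-731 + \left(-8 + 13\right)^{2}\right)^{2} = \left(-731 + 5^{2}\right)^{2} = \left(-731 + 25\right)^{2} = \left(-706\right)^{2} = 498436$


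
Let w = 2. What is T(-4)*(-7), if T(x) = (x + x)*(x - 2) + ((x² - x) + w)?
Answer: -490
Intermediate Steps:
T(x) = 2 + x² - x + 2*x*(-2 + x) (T(x) = (x + x)*(x - 2) + ((x² - x) + 2) = (2*x)*(-2 + x) + (2 + x² - x) = 2*x*(-2 + x) + (2 + x² - x) = 2 + x² - x + 2*x*(-2 + x))
T(-4)*(-7) = (2 - 5*(-4) + 3*(-4)²)*(-7) = (2 + 20 + 3*16)*(-7) = (2 + 20 + 48)*(-7) = 70*(-7) = -490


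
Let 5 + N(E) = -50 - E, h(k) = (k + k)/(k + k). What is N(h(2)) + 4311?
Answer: 4255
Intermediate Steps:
h(k) = 1 (h(k) = (2*k)/((2*k)) = (2*k)*(1/(2*k)) = 1)
N(E) = -55 - E (N(E) = -5 + (-50 - E) = -55 - E)
N(h(2)) + 4311 = (-55 - 1*1) + 4311 = (-55 - 1) + 4311 = -56 + 4311 = 4255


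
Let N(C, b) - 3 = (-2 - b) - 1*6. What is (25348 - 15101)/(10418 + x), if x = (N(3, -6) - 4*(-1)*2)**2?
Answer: 10247/10499 ≈ 0.97600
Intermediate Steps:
N(C, b) = -5 - b (N(C, b) = 3 + ((-2 - b) - 1*6) = 3 + ((-2 - b) - 6) = 3 + (-8 - b) = -5 - b)
x = 81 (x = ((-5 - 1*(-6)) - 4*(-1)*2)**2 = ((-5 + 6) + 4*2)**2 = (1 + 8)**2 = 9**2 = 81)
(25348 - 15101)/(10418 + x) = (25348 - 15101)/(10418 + 81) = 10247/10499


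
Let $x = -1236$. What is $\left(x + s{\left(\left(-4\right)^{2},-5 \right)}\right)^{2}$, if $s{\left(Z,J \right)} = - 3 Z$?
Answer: $1648656$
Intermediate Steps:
$\left(x + s{\left(\left(-4\right)^{2},-5 \right)}\right)^{2} = \left(-1236 - 3 \left(-4\right)^{2}\right)^{2} = \left(-1236 - 48\right)^{2} = \left(-1284\right)^{2} = 1648656$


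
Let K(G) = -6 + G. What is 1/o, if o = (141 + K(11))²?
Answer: 1/21316 ≈ 4.6913e-5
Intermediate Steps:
o = 21316 (o = (141 + (-6 + 11))² = (141 + 5)² = 146² = 21316)
1/o = 1/21316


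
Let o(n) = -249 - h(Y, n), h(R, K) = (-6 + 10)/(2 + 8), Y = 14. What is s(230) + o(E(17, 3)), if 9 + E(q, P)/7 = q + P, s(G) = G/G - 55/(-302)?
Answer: -374809/1510 ≈ -248.22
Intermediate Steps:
h(R, K) = ⅖ (h(R, K) = 4/10 = 4*(⅒) = ⅖)
s(G) = 357/302 (s(G) = 1 - 55*(-1/302) = 1 + 55/302 = 357/302)
E(q, P) = -63 + 7*P + 7*q (E(q, P) = -63 + 7*(q + P) = -63 + 7*(P + q) = -63 + (7*P + 7*q) = -63 + 7*P + 7*q)
o(n) = -1247/5 (o(n) = -249 - 1*⅖ = -249 - ⅖ = -1247/5)
s(230) + o(E(17, 3)) = 357/302 - 1247/5 = -374809/1510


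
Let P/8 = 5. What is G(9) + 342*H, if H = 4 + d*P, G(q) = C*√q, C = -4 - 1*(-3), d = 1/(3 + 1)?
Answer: 4785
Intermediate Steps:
d = ¼ (d = 1/4 = ¼ ≈ 0.25000)
C = -1 (C = -4 + 3 = -1)
P = 40 (P = 8*5 = 40)
G(q) = -√q
H = 14 (H = 4 + (¼)*40 = 4 + 10 = 14)
G(9) + 342*H = -√9 + 342*14 = -1*3 + 4788 = -3 + 4788 = 4785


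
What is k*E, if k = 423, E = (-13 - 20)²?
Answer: 460647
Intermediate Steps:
E = 1089 (E = (-33)² = 1089)
k*E = 423*1089 = 460647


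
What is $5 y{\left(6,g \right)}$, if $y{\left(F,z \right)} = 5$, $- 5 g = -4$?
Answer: $25$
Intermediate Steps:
$g = \frac{4}{5}$ ($g = \left(- \frac{1}{5}\right) \left(-4\right) = \frac{4}{5} \approx 0.8$)
$5 y{\left(6,g \right)} = 5 \cdot 5 = 25$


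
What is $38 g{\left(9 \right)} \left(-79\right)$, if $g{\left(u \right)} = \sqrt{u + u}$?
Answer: $- 9006 \sqrt{2} \approx -12736.0$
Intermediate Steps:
$g{\left(u \right)} = \sqrt{2} \sqrt{u}$ ($g{\left(u \right)} = \sqrt{2 u} = \sqrt{2} \sqrt{u}$)
$38 g{\left(9 \right)} \left(-79\right) = 38 \sqrt{2} \sqrt{9} \left(-79\right) = 38 \sqrt{2} \cdot 3 \left(-79\right) = 38 \cdot 3 \sqrt{2} \left(-79\right) = 114 \sqrt{2} \left(-79\right) = - 9006 \sqrt{2}$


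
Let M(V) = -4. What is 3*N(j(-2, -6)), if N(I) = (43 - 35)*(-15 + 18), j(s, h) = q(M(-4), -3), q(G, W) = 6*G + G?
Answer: 72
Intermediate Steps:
q(G, W) = 7*G
j(s, h) = -28 (j(s, h) = 7*(-4) = -28)
N(I) = 24 (N(I) = 8*3 = 24)
3*N(j(-2, -6)) = 3*24 = 72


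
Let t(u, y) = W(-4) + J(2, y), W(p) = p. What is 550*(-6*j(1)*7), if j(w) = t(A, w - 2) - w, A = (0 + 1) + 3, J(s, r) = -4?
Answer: 207900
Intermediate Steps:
A = 4 (A = 1 + 3 = 4)
t(u, y) = -8 (t(u, y) = -4 - 4 = -8)
j(w) = -8 - w
550*(-6*j(1)*7) = 550*(-6*(-8 - 1*1)*7) = 550*(-6*(-8 - 1)*7) = 550*(-6*(-9)*7) = 550*(54*7) = 550*378 = 207900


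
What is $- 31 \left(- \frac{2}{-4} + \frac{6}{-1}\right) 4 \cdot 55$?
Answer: $37510$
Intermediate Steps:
$- 31 \left(- \frac{2}{-4} + \frac{6}{-1}\right) 4 \cdot 55 = - 31 \left(\left(-2\right) \left(- \frac{1}{4}\right) + 6 \left(-1\right)\right) 4 \cdot 55 = - 31 \left(\frac{1}{2} - 6\right) 4 \cdot 55 = - 31 \left(\left(- \frac{11}{2}\right) 4\right) 55 = \left(-31\right) \left(-22\right) 55 = 682 \cdot 55 = 37510$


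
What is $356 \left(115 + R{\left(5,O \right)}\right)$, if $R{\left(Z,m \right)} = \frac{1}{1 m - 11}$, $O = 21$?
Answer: $\frac{204878}{5} \approx 40976.0$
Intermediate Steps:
$R{\left(Z,m \right)} = \frac{1}{-11 + m}$ ($R{\left(Z,m \right)} = \frac{1}{m - 11} = \frac{1}{-11 + m}$)
$356 \left(115 + R{\left(5,O \right)}\right) = 356 \left(115 + \frac{1}{-11 + 21}\right) = 356 \left(115 + \frac{1}{10}\right) = 356 \cdot \frac{1151}{10} = \frac{204878}{5}$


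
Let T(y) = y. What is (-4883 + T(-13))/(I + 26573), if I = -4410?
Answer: -4896/22163 ≈ -0.22091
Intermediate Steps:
(-4883 + T(-13))/(I + 26573) = (-4883 - 13)/(-4410 + 26573) = -4896/22163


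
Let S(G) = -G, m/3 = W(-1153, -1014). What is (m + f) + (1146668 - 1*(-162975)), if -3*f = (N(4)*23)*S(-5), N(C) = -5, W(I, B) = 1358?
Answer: 3941726/3 ≈ 1.3139e+6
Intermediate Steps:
m = 4074 (m = 3*1358 = 4074)
f = 575/3 (f = -(-5*23)*(-1*(-5))/3 = -(-115)*5/3 = -⅓*(-575) = 575/3 ≈ 191.67)
(m + f) + (1146668 - 1*(-162975)) = (4074 + 575/3) + (1146668 - 1*(-162975)) = 12797/3 + (1146668 + 162975) = 12797/3 + 1309643 = 3941726/3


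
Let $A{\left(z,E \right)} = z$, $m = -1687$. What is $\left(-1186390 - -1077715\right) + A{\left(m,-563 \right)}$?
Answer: $-110362$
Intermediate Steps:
$\left(-1186390 - -1077715\right) + A{\left(m,-563 \right)} = \left(-1186390 - -1077715\right) - 1687 = \left(-1186390 + 1077715\right) - 1687 = -108675 - 1687 = -110362$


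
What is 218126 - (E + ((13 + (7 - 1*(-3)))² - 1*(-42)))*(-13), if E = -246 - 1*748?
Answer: 212627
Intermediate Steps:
E = -994 (E = -246 - 748 = -994)
218126 - (E + ((13 + (7 - 1*(-3)))² - 1*(-42)))*(-13) = 218126 - (-994 + ((13 + (7 - 1*(-3)))² - 1*(-42)))*(-13) = 218126 - (-994 + ((13 + (7 + 3))² + 42))*(-13) = 218126 - (-994 + ((13 + 10)² + 42))*(-13) = 218126 - (-994 + (23² + 42))*(-13) = 218126 - (-994 + (529 + 42))*(-13) = 218126 - (-994 + 571)*(-13) = 218126 - (-423)*(-13) = 218126 - 1*5499 = 218126 - 5499 = 212627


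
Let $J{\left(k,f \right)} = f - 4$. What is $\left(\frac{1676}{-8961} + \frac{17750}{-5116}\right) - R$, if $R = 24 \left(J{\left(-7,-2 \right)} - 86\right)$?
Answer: $\frac{50528485421}{22922238} \approx 2204.3$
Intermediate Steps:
$J{\left(k,f \right)} = -4 + f$
$R = -2208$ ($R = 24 \left(\left(-4 - 2\right) - 86\right) = 24 \left(-6 - 86\right) = 24 \left(-92\right) = -2208$)
$\left(\frac{1676}{-8961} + \frac{17750}{-5116}\right) - R = \left(\frac{1676}{-8961} + \frac{17750}{-5116}\right) - -2208 = \left(1676 \left(- \frac{1}{8961}\right) + 17750 \left(- \frac{1}{5116}\right)\right) + 2208 = \left(- \frac{1676}{8961} - \frac{8875}{2558}\right) + 2208 = - \frac{83816083}{22922238} + 2208 = \frac{50528485421}{22922238}$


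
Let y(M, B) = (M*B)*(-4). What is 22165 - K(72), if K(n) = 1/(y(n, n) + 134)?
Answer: 456643331/20602 ≈ 22165.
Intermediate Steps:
y(M, B) = -4*B*M (y(M, B) = (B*M)*(-4) = -4*B*M)
K(n) = 1/(134 - 4*n²) (K(n) = 1/(-4*n*n + 134) = 1/(-4*n² + 134) = 1/(134 - 4*n²))
22165 - K(72) = 22165 - (-1)/(-134 + 4*72²) = 22165 - (-1)/(-134 + 4*5184) = 22165 - (-1)/(-134 + 20736) = 22165 - (-1)/20602 = 22165 - 1*(-1/20602) = 22165 + 1/20602 = 456643331/20602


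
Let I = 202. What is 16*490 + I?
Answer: 8042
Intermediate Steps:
16*490 + I = 16*490 + 202 = 7840 + 202 = 8042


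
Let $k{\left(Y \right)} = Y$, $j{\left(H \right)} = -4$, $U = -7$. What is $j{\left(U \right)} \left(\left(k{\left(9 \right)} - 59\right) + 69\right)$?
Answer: $-76$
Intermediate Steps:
$j{\left(U \right)} \left(\left(k{\left(9 \right)} - 59\right) + 69\right) = - 4 \left(\left(9 - 59\right) + 69\right) = - 4 \left(-50 + 69\right) = \left(-4\right) 19 = -76$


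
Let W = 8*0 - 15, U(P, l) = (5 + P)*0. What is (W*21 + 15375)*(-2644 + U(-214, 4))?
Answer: -39818640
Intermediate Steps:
U(P, l) = 0
W = -15 (W = 0 - 15 = -15)
(W*21 + 15375)*(-2644 + U(-214, 4)) = (-15*21 + 15375)*(-2644 + 0) = (-315 + 15375)*(-2644) = 15060*(-2644) = -39818640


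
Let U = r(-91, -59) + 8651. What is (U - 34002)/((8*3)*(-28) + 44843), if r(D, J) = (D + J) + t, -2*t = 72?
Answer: -25537/44171 ≈ -0.57814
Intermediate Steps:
t = -36 (t = -1/2*72 = -36)
r(D, J) = -36 + D + J (r(D, J) = (D + J) - 36 = -36 + D + J)
U = 8465 (U = (-36 - 91 - 59) + 8651 = -186 + 8651 = 8465)
(U - 34002)/((8*3)*(-28) + 44843) = (8465 - 34002)/((8*3)*(-28) + 44843) = -25537/(24*(-28) + 44843) = -25537/(-672 + 44843) = -25537/44171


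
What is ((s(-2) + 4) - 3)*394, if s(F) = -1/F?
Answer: 591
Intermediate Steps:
((s(-2) + 4) - 3)*394 = ((-1/(-2) + 4) - 3)*394 = ((-1*(-½) + 4) - 3)*394 = ((½ + 4) - 3)*394 = (9/2 - 3)*394 = (3/2)*394 = 591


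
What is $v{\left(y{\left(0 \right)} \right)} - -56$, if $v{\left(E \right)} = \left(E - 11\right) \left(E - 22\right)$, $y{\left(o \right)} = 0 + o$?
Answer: $298$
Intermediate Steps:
$y{\left(o \right)} = o$
$v{\left(E \right)} = \left(-22 + E\right) \left(-11 + E\right)$ ($v{\left(E \right)} = \left(-11 + E\right) \left(-22 + E\right) = \left(-22 + E\right) \left(-11 + E\right)$)
$v{\left(y{\left(0 \right)} \right)} - -56 = \left(242 + 0^{2} - 0\right) - -56 = \left(242 + 0 + 0\right) + 56 = 242 + 56 = 298$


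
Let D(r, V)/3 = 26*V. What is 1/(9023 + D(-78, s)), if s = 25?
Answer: 1/10973 ≈ 9.1133e-5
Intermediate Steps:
D(r, V) = 78*V (D(r, V) = 3*(26*V) = 78*V)
1/(9023 + D(-78, s)) = 1/(9023 + 78*25) = 1/(9023 + 1950) = 1/10973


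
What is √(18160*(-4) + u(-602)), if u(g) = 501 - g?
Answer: I*√71537 ≈ 267.46*I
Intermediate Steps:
√(18160*(-4) + u(-602)) = √(18160*(-4) + (501 - 1*(-602))) = √(-72640 + (501 + 602)) = √(-72640 + 1103) = √(-71537) = I*√71537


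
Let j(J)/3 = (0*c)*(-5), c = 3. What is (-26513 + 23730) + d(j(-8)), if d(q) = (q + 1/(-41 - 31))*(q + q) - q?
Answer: -2783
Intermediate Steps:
j(J) = 0 (j(J) = 3*((0*3)*(-5)) = 3*(0*(-5)) = 3*0 = 0)
d(q) = -q + 2*q*(-1/72 + q) (d(q) = (q + 1/(-72))*(2*q) - q = (q - 1/72)*(2*q) - q = (-1/72 + q)*(2*q) - q = 2*q*(-1/72 + q) - q = -q + 2*q*(-1/72 + q))
(-26513 + 23730) + d(j(-8)) = (-26513 + 23730) + (1/36)*0*(-37 + 72*0) = -2783 + (1/36)*0*(-37 + 0) = -2783 + (1/36)*0*(-37) = -2783 + 0 = -2783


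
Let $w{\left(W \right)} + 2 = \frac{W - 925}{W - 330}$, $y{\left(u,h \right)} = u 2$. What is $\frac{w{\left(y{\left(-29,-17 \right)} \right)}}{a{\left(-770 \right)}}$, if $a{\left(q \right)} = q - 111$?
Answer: $- \frac{207}{341828} \approx -0.00060557$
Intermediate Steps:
$a{\left(q \right)} = -111 + q$
$y{\left(u,h \right)} = 2 u$
$w{\left(W \right)} = -2 + \frac{-925 + W}{-330 + W}$ ($w{\left(W \right)} = -2 + \frac{W - 925}{W - 330} = -2 + \frac{-925 + W}{-330 + W}$)
$\frac{w{\left(y{\left(-29,-17 \right)} \right)}}{a{\left(-770 \right)}} = \frac{\frac{1}{-330 + 2 \left(-29\right)} \left(-265 - 2 \left(-29\right)\right)}{-111 - 770} = \frac{\frac{1}{-330 - 58} \left(-265 - -58\right)}{-881} = \frac{-265 + 58}{-388} \left(- \frac{1}{881}\right) = \left(- \frac{1}{388}\right) \left(-207\right) \left(- \frac{1}{881}\right) = \frac{207}{388} \left(- \frac{1}{881}\right) = - \frac{207}{341828}$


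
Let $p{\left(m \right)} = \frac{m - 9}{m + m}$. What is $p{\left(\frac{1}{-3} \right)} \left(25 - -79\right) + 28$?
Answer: $1484$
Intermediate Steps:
$p{\left(m \right)} = \frac{-9 + m}{2 m}$
$p{\left(\frac{1}{-3} \right)} \left(25 - -79\right) + 28 = \frac{-9 + \frac{1}{-3}}{2 \frac{1}{-3}} \left(25 - -79\right) + 28 = \frac{-9 - \frac{1}{3}}{2 \left(- \frac{1}{3}\right)} \left(25 + 79\right) + 28 = \frac{1}{2} \left(-3\right) \left(- \frac{28}{3}\right) 104 + 28 = 14 \cdot 104 + 28 = 1456 + 28 = 1484$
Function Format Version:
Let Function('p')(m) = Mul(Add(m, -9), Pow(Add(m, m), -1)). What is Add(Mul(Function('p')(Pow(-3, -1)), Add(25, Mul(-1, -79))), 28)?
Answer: 1484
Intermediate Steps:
Function('p')(m) = Mul(Rational(1, 2), Pow(m, -1), Add(-9, m)) (Function('p')(m) = Mul(Add(-9, m), Pow(Mul(2, m), -1)) = Mul(Add(-9, m), Mul(Rational(1, 2), Pow(m, -1))) = Mul(Rational(1, 2), Pow(m, -1), Add(-9, m)))
Add(Mul(Function('p')(Pow(-3, -1)), Add(25, Mul(-1, -79))), 28) = Add(Mul(Mul(Rational(1, 2), Pow(Pow(-3, -1), -1), Add(-9, Pow(-3, -1))), Add(25, Mul(-1, -79))), 28) = Add(Mul(Mul(Rational(1, 2), Pow(Rational(-1, 3), -1), Add(-9, Rational(-1, 3))), Add(25, 79)), 28) = Add(Mul(Mul(Rational(1, 2), -3, Rational(-28, 3)), 104), 28) = Add(Mul(14, 104), 28) = Add(1456, 28) = 1484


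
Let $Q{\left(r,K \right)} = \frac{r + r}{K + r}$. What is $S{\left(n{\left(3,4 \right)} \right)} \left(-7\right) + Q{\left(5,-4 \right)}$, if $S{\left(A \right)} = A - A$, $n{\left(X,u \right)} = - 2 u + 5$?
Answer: $10$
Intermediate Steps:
$n{\left(X,u \right)} = 5 - 2 u$
$Q{\left(r,K \right)} = \frac{2 r}{K + r}$
$S{\left(A \right)} = 0$
$S{\left(n{\left(3,4 \right)} \right)} \left(-7\right) + Q{\left(5,-4 \right)} = 0 \left(-7\right) + 2 \cdot 5 \frac{1}{-4 + 5} = 0 + 2 \cdot 5 \cdot 1^{-1} = 0 + 2 \cdot 5 \cdot 1 = 0 + 10 = 10$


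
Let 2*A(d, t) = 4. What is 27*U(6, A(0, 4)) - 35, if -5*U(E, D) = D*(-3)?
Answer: -13/5 ≈ -2.6000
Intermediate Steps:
A(d, t) = 2 (A(d, t) = (1/2)*4 = 2)
U(E, D) = 3*D/5 (U(E, D) = -D*(-3)/5 = -(-3)*D/5 = 3*D/5)
27*U(6, A(0, 4)) - 35 = 27*((3/5)*2) - 35 = 27*(6/5) - 35 = 162/5 - 35 = -13/5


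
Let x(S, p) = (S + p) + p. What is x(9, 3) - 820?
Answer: -805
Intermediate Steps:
x(S, p) = S + 2*p
x(9, 3) - 820 = (9 + 2*3) - 820 = (9 + 6) - 820 = 15 - 820 = -805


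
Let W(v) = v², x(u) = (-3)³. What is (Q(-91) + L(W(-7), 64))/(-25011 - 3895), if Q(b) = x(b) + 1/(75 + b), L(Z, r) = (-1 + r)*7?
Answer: -6623/462496 ≈ -0.014320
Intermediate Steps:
x(u) = -27
L(Z, r) = -7 + 7*r
Q(b) = -27 + 1/(75 + b)
(Q(-91) + L(W(-7), 64))/(-25011 - 3895) = ((-2024 - 27*(-91))/(75 - 91) + (-7 + 7*64))/(-25011 - 3895) = ((-2024 + 2457)/(-16) + (-7 + 448))/(-28906) = (-1/16*433 + 441)*(-1/28906) = (-433/16 + 441)*(-1/28906) = (6623/16)*(-1/28906) = -6623/462496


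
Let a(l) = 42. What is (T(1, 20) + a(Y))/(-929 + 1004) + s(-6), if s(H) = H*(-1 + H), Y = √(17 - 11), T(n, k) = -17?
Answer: 127/3 ≈ 42.333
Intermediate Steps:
Y = √6 ≈ 2.4495
(T(1, 20) + a(Y))/(-929 + 1004) + s(-6) = (-17 + 42)/(-929 + 1004) - 6*(-1 - 6) = 25/75 - 6*(-7) = 25*(1/75) + 42 = ⅓ + 42 = 127/3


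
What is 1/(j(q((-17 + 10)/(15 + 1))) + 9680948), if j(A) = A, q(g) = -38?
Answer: 1/9680910 ≈ 1.0330e-7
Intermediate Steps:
1/(j(q((-17 + 10)/(15 + 1))) + 9680948) = 1/(-38 + 9680948) = 1/9680910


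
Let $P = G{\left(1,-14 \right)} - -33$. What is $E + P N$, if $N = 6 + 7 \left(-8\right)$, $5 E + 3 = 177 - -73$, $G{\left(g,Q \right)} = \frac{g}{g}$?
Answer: $- \frac{8253}{5} \approx -1650.6$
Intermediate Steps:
$G{\left(g,Q \right)} = 1$
$E = \frac{247}{5}$ ($E = - \frac{3}{5} + \frac{177 - -73}{5} = - \frac{3}{5} + \frac{177 + 73}{5} = - \frac{3}{5} + \frac{1}{5} \cdot 250 = - \frac{3}{5} + 50 = \frac{247}{5} \approx 49.4$)
$N = -50$ ($N = 6 - 56 = -50$)
$P = 34$ ($P = 1 - -33 = 1 + 33 = 34$)
$E + P N = \frac{247}{5} + 34 \left(-50\right) = \frac{247}{5} - 1700 = - \frac{8253}{5}$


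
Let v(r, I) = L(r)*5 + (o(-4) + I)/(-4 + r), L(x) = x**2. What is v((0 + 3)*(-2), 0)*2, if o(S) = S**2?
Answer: 1784/5 ≈ 356.80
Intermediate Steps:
v(r, I) = 5*r**2 + (16 + I)/(-4 + r) (v(r, I) = r**2*5 + ((-4)**2 + I)/(-4 + r) = 5*r**2 + (16 + I)/(-4 + r))
v((0 + 3)*(-2), 0)*2 = ((16 + 0 - 20*4*(0 + 3)**2 + 5*((0 + 3)*(-2))**3)/(-4 + (0 + 3)*(-2)))*2 = ((16 + 0 - 20*(3*(-2))**2 + 5*(3*(-2))**3)/(-4 + 3*(-2)))*2 = ((16 + 0 - 20*(-6)**2 + 5*(-6)**3)/(-4 - 6))*2 = ((16 + 0 - 20*36 + 5*(-216))/(-10))*2 = -(16 + 0 - 720 - 1080)/10*2 = -1/10*(-1784)*2 = (892/5)*2 = 1784/5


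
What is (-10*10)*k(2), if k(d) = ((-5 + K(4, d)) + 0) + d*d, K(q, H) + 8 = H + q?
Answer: 300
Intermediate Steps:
K(q, H) = -8 + H + q (K(q, H) = -8 + (H + q) = -8 + H + q)
k(d) = -9 + d + d² (k(d) = ((-5 + (-8 + d + 4)) + 0) + d*d = ((-5 + (-4 + d)) + 0) + d² = ((-9 + d) + 0) + d² = (-9 + d) + d² = -9 + d + d²)
(-10*10)*k(2) = (-10*10)*(-9 + 2 + 2²) = -100*(-9 + 2 + 4) = -100*(-3) = 300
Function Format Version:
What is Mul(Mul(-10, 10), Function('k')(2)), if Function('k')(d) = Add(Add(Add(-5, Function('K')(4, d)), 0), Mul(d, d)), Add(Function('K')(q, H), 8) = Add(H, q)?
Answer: 300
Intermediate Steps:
Function('K')(q, H) = Add(-8, H, q) (Function('K')(q, H) = Add(-8, Add(H, q)) = Add(-8, H, q))
Function('k')(d) = Add(-9, d, Pow(d, 2)) (Function('k')(d) = Add(Add(Add(-5, Add(-8, d, 4)), 0), Mul(d, d)) = Add(Add(Add(-5, Add(-4, d)), 0), Pow(d, 2)) = Add(Add(Add(-9, d), 0), Pow(d, 2)) = Add(Add(-9, d), Pow(d, 2)) = Add(-9, d, Pow(d, 2)))
Mul(Mul(-10, 10), Function('k')(2)) = Mul(Mul(-10, 10), Add(-9, 2, Pow(2, 2))) = Mul(-100, Add(-9, 2, 4)) = Mul(-100, -3) = 300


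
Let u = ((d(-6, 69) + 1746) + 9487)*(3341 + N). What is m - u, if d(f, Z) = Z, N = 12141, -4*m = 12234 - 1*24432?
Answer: -349949029/2 ≈ -1.7497e+8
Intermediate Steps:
m = 6099/2 (m = -(12234 - 1*24432)/4 = -(12234 - 24432)/4 = -1/4*(-12198) = 6099/2 ≈ 3049.5)
u = 174977564 (u = ((69 + 1746) + 9487)*(3341 + 12141) = (1815 + 9487)*15482 = 11302*15482 = 174977564)
m - u = 6099/2 - 1*174977564 = 6099/2 - 174977564 = -349949029/2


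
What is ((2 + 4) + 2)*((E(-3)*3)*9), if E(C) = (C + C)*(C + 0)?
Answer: 3888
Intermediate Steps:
E(C) = 2*C**2 (E(C) = (2*C)*C = 2*C**2)
((2 + 4) + 2)*((E(-3)*3)*9) = ((2 + 4) + 2)*(((2*(-3)**2)*3)*9) = (6 + 2)*(((2*9)*3)*9) = 8*((18*3)*9) = 8*(54*9) = 8*486 = 3888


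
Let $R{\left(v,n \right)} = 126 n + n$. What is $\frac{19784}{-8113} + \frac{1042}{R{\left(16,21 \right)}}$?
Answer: $- \frac{6330026}{3091053} \approx -2.0479$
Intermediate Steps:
$R{\left(v,n \right)} = 127 n$
$\frac{19784}{-8113} + \frac{1042}{R{\left(16,21 \right)}} = \frac{19784}{-8113} + \frac{1042}{127 \cdot 21} = 19784 \left(- \frac{1}{8113}\right) + \frac{1042}{2667} = - \frac{19784}{8113} + 1042 \cdot \frac{1}{2667} = - \frac{19784}{8113} + \frac{1042}{2667} = - \frac{6330026}{3091053}$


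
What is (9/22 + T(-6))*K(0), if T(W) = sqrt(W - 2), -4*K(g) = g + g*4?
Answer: 0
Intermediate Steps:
K(g) = -5*g/4 (K(g) = -(g + g*4)/4 = -(g + 4*g)/4 = -5*g/4)
T(W) = sqrt(-2 + W)
(9/22 + T(-6))*K(0) = (9/22 + sqrt(-2 - 6))*(-5/4*0) = (9*(1/22) + sqrt(-8))*0 = (9/22 + 2*I*sqrt(2))*0 = 0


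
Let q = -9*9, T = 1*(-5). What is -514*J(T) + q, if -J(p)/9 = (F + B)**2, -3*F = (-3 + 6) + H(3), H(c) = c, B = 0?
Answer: 18423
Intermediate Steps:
F = -2 (F = -((-3 + 6) + 3)/3 = -(3 + 3)/3 = -1/3*6 = -2)
T = -5
J(p) = -36 (J(p) = -9*(-2 + 0)**2 = -9*(-2)**2 = -9*4 = -36)
q = -81
-514*J(T) + q = -514*(-36) - 81 = 18504 - 81 = 18423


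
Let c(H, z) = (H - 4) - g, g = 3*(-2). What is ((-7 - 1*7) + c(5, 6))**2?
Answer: 49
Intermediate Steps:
g = -6
c(H, z) = 2 + H (c(H, z) = (H - 4) - 1*(-6) = (-4 + H) + 6 = 2 + H)
((-7 - 1*7) + c(5, 6))**2 = ((-7 - 1*7) + (2 + 5))**2 = ((-7 - 7) + 7)**2 = (-14 + 7)**2 = (-7)**2 = 49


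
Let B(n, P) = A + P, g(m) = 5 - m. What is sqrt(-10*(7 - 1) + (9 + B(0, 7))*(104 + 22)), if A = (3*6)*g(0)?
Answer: 4*sqrt(831) ≈ 115.31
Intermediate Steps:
A = 90 (A = (3*6)*(5 - 1*0) = 18*(5 + 0) = 18*5 = 90)
B(n, P) = 90 + P
sqrt(-10*(7 - 1) + (9 + B(0, 7))*(104 + 22)) = sqrt(-10*(7 - 1) + (9 + (90 + 7))*(104 + 22)) = sqrt(-10*6 + (9 + 97)*126) = sqrt(-60 + 106*126) = sqrt(-60 + 13356) = sqrt(13296) = 4*sqrt(831)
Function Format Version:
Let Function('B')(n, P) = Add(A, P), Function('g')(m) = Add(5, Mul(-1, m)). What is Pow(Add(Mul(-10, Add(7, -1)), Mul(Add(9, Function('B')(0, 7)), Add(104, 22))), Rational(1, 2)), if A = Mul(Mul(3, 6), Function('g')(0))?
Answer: Mul(4, Pow(831, Rational(1, 2))) ≈ 115.31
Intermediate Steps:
A = 90 (A = Mul(Mul(3, 6), Add(5, Mul(-1, 0))) = Mul(18, Add(5, 0)) = Mul(18, 5) = 90)
Function('B')(n, P) = Add(90, P)
Pow(Add(Mul(-10, Add(7, -1)), Mul(Add(9, Function('B')(0, 7)), Add(104, 22))), Rational(1, 2)) = Pow(Add(Mul(-10, Add(7, -1)), Mul(Add(9, Add(90, 7)), Add(104, 22))), Rational(1, 2)) = Pow(Add(Mul(-10, 6), Mul(Add(9, 97), 126)), Rational(1, 2)) = Pow(Add(-60, Mul(106, 126)), Rational(1, 2)) = Pow(Add(-60, 13356), Rational(1, 2)) = Pow(13296, Rational(1, 2)) = Mul(4, Pow(831, Rational(1, 2)))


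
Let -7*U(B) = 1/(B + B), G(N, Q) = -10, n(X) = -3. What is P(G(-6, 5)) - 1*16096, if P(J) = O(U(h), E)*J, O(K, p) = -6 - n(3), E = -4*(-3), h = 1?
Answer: -16066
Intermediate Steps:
E = 12
U(B) = -1/(14*B) (U(B) = -1/(7*(B + B)) = -1/(2*B)/7 = -1/(14*B))
O(K, p) = -3 (O(K, p) = -6 - 1*(-3) = -6 + 3 = -3)
P(J) = -3*J
P(G(-6, 5)) - 1*16096 = -3*(-10) - 1*16096 = 30 - 16096 = -16066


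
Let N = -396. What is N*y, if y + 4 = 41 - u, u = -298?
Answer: -132660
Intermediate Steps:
y = 335 (y = -4 + (41 - 1*(-298)) = -4 + (41 + 298) = -4 + 339 = 335)
N*y = -396*335 = -132660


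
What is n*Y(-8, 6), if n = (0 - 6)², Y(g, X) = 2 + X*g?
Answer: -1656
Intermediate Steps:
n = 36 (n = (-6)² = 36)
n*Y(-8, 6) = 36*(2 + 6*(-8)) = 36*(2 - 48) = 36*(-46) = -1656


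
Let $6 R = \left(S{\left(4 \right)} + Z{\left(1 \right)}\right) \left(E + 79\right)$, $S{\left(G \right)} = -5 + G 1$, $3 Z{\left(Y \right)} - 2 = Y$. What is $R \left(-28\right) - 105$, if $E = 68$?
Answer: $-105$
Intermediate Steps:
$Z{\left(Y \right)} = \frac{2}{3} + \frac{Y}{3}$
$S{\left(G \right)} = -5 + G$
$R = 0$ ($R = \frac{\left(\left(-5 + 4\right) + \left(\frac{2}{3} + \frac{1}{3} \cdot 1\right)\right) \left(68 + 79\right)}{6} = \frac{\left(-1 + \left(\frac{2}{3} + \frac{1}{3}\right)\right) 147}{6} = \frac{\left(-1 + 1\right) 147}{6} = \frac{0 \cdot 147}{6} = \frac{1}{6} \cdot 0 = 0$)
$R \left(-28\right) - 105 = 0 \left(-28\right) - 105 = 0 - 105 = -105$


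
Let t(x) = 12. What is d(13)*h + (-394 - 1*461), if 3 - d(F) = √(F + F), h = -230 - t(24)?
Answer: -1581 + 242*√26 ≈ -347.04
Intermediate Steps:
h = -242 (h = -230 - 1*12 = -230 - 12 = -242)
d(F) = 3 - √2*√F (d(F) = 3 - √(F + F) = 3 - √(2*F) = 3 - √2*√F)
d(13)*h + (-394 - 1*461) = (3 - √2*√13)*(-242) + (-394 - 1*461) = (3 - √26)*(-242) + (-394 - 461) = (-726 + 242*√26) - 855 = -1581 + 242*√26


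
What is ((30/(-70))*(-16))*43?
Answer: 2064/7 ≈ 294.86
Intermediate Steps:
((30/(-70))*(-16))*43 = ((30*(-1/70))*(-16))*43 = -3/7*(-16)*43 = (48/7)*43 = 2064/7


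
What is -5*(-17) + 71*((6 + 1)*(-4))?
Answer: -1903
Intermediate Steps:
-5*(-17) + 71*((6 + 1)*(-4)) = 85 + 71*(7*(-4)) = 85 + 71*(-28) = 85 - 1988 = -1903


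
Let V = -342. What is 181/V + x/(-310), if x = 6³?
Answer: -64991/53010 ≈ -1.2260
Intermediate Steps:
x = 216
181/V + x/(-310) = 181/(-342) + 216/(-310) = 181*(-1/342) + 216*(-1/310) = -181/342 - 108/155 = -64991/53010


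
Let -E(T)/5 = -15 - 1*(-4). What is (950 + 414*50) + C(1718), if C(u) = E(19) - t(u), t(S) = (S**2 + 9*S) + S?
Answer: -2946999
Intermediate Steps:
E(T) = 55 (E(T) = -5*(-15 - 1*(-4)) = -5*(-15 + 4) = -5*(-11) = 55)
t(S) = S**2 + 10*S
C(u) = 55 - u*(10 + u)
(950 + 414*50) + C(1718) = (950 + 414*50) + (55 - 1*1718*(10 + 1718)) = (950 + 20700) + (55 - 1*1718*1728) = 21650 + (55 - 2968704) = 21650 - 2968649 = -2946999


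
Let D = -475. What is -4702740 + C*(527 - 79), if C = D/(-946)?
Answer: -2224289620/473 ≈ -4.7025e+6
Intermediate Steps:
C = 475/946 (C = -475/(-946) = -475*(-1/946) = 475/946 ≈ 0.50211)
-4702740 + C*(527 - 79) = -4702740 + 475*(527 - 79)/946 = -4702740 + (475/946)*448 = -4702740 + 106400/473 = -2224289620/473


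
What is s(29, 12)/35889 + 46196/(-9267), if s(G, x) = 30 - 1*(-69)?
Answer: -552336937/110861121 ≈ -4.9822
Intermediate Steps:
s(G, x) = 99 (s(G, x) = 30 + 69 = 99)
s(29, 12)/35889 + 46196/(-9267) = 99/35889 + 46196/(-9267) = 99*(1/35889) + 46196*(-1/9267) = 33/11963 - 46196/9267 = -552336937/110861121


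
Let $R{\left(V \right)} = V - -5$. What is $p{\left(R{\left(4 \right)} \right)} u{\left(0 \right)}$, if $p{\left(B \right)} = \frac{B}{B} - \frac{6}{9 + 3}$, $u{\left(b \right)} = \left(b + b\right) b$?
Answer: $0$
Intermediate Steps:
$R{\left(V \right)} = 5 + V$ ($R{\left(V \right)} = V + 5 = 5 + V$)
$u{\left(b \right)} = 2 b^{2}$ ($u{\left(b \right)} = 2 b b = 2 b^{2}$)
$p{\left(B \right)} = \frac{1}{2}$ ($p{\left(B \right)} = 1 - \frac{6}{12} = 1 - \frac{1}{2} = \frac{1}{2}$)
$p{\left(R{\left(4 \right)} \right)} u{\left(0 \right)} = \frac{2 \cdot 0^{2}}{2} = \frac{2 \cdot 0}{2} = \frac{1}{2} \cdot 0 = 0$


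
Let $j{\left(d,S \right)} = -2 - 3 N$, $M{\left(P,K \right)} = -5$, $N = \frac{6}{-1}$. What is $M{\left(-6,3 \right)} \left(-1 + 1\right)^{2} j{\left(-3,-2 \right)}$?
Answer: $0$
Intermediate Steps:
$N = -6$ ($N = 6 \left(-1\right) = -6$)
$j{\left(d,S \right)} = 16$ ($j{\left(d,S \right)} = -2 - -18 = -2 + 18 = 16$)
$M{\left(-6,3 \right)} \left(-1 + 1\right)^{2} j{\left(-3,-2 \right)} = - 5 \left(-1 + 1\right)^{2} \cdot 16 = - 5 \cdot 0^{2} \cdot 16 = \left(-5\right) 0 \cdot 16 = 0 \cdot 16 = 0$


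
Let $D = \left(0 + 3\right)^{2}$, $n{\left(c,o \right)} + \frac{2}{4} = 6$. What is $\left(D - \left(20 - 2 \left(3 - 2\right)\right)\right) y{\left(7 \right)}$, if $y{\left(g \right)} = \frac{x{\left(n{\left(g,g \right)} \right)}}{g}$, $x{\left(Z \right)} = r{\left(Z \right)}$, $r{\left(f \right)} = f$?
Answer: $- \frac{99}{14} \approx -7.0714$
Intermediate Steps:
$n{\left(c,o \right)} = \frac{11}{2}$ ($n{\left(c,o \right)} = - \frac{1}{2} + 6 = \frac{11}{2}$)
$x{\left(Z \right)} = Z$
$D = 9$ ($D = 3^{2} = 9$)
$y{\left(g \right)} = \frac{11}{2 g}$
$\left(D - \left(20 - 2 \left(3 - 2\right)\right)\right) y{\left(7 \right)} = \left(9 - \left(20 - 2 \left(3 - 2\right)\right)\right) \frac{11}{2 \cdot 7} = \left(9 + \left(2 \cdot 1 - 20\right)\right) \frac{11}{2} \cdot \frac{1}{7} = \left(9 + \left(2 - 20\right)\right) \frac{11}{14} = \left(9 - 18\right) \frac{11}{14} = \left(-9\right) \frac{11}{14} = - \frac{99}{14}$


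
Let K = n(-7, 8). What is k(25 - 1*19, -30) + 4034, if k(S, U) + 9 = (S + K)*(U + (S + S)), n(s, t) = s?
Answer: 4043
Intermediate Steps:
K = -7
k(S, U) = -9 + (-7 + S)*(U + 2*S) (k(S, U) = -9 + (S - 7)*(U + (S + S)) = -9 + (-7 + S)*(U + 2*S))
k(25 - 1*19, -30) + 4034 = (-9 - 14*(25 - 1*19) - 7*(-30) + 2*(25 - 1*19)**2 + (25 - 1*19)*(-30)) + 4034 = (-9 - 14*(25 - 19) + 210 + 2*(25 - 19)**2 + (25 - 19)*(-30)) + 4034 = (-9 - 14*6 + 210 + 2*6**2 + 6*(-30)) + 4034 = (-9 - 84 + 210 + 2*36 - 180) + 4034 = (-9 - 84 + 210 + 72 - 180) + 4034 = 9 + 4034 = 4043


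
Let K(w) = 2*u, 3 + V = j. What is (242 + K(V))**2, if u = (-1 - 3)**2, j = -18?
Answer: 75076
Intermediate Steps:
V = -21 (V = -3 - 18 = -21)
u = 16 (u = (-4)**2 = 16)
K(w) = 32 (K(w) = 2*16 = 32)
(242 + K(V))**2 = (242 + 32)**2 = 274**2 = 75076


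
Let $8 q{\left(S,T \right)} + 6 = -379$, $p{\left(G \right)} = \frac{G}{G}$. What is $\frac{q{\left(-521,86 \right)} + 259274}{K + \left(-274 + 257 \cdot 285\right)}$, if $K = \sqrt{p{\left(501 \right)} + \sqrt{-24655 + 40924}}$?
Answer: $\frac{2073807}{8 \left(72971 + \sqrt{1 + \sqrt{16269}}\right)} \approx 3.5519$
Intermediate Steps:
$p{\left(G \right)} = 1$
$q{\left(S,T \right)} = - \frac{385}{8}$ ($q{\left(S,T \right)} = - \frac{3}{4} + \frac{1}{8} \left(-379\right) = - \frac{3}{4} - \frac{379}{8} = - \frac{385}{8}$)
$K = \sqrt{1 + \sqrt{16269}}$ ($K = \sqrt{1 + \sqrt{-24655 + 40924}} = \sqrt{1 + \sqrt{16269}} \approx 11.338$)
$\frac{q{\left(-521,86 \right)} + 259274}{K + \left(-274 + 257 \cdot 285\right)} = \frac{- \frac{385}{8} + 259274}{\sqrt{1 + \sqrt{16269}} + \left(-274 + 257 \cdot 285\right)} = \frac{2073807}{8 \left(\sqrt{1 + \sqrt{16269}} + \left(-274 + 73245\right)\right)} = \frac{2073807}{8 \left(\sqrt{1 + \sqrt{16269}} + 72971\right)} = \frac{2073807}{8 \left(72971 + \sqrt{1 + \sqrt{16269}}\right)}$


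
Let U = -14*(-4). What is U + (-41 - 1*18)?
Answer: -3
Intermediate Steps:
U = 56
U + (-41 - 1*18) = 56 + (-41 - 1*18) = 56 + (-41 - 18) = 56 - 59 = -3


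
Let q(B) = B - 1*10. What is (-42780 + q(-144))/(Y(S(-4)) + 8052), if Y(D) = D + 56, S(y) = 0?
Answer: -21467/4054 ≈ -5.2953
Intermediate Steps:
q(B) = -10 + B (q(B) = B - 10 = -10 + B)
Y(D) = 56 + D
(-42780 + q(-144))/(Y(S(-4)) + 8052) = (-42780 + (-10 - 144))/((56 + 0) + 8052) = (-42780 - 154)/(56 + 8052) = -42934/8108 = -42934*1/8108 = -21467/4054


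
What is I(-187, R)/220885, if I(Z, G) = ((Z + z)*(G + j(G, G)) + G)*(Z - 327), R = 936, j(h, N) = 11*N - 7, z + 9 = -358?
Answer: 3195904996/220885 ≈ 14469.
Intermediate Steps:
z = -367 (z = -9 - 358 = -367)
j(h, N) = -7 + 11*N
I(Z, G) = (-327 + Z)*(G + (-367 + Z)*(-7 + 12*G)) (I(Z, G) = ((Z - 367)*(G + (-7 + 11*G)) + G)*(Z - 327) = ((-367 + Z)*(-7 + 12*G) + G)*(-327 + Z) = (G + (-367 + Z)*(-7 + 12*G))*(-327 + Z) = (-327 + Z)*(G + (-367 + Z)*(-7 + 12*G)))
I(-187, R)/220885 = (-840063 - 7*(-187)**2 + 4858*(-187) + 1439781*936 - 8327*936*(-187) + 12*936*(-187)**2)/220885 = (-840063 - 7*34969 - 908446 + 1347635016 + 1457491464 + 12*936*34969)*(1/220885) = (-840063 - 244783 - 908446 + 1347635016 + 1457491464 + 392771808)*(1/220885) = 3195904996*(1/220885) = 3195904996/220885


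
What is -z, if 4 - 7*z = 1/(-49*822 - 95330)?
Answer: -542433/949256 ≈ -0.57143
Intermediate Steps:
z = 542433/949256 (z = 4/7 - 1/(7*(-49*822 - 95330)) = 4/7 - 1/(7*(-40278 - 95330)) = 4/7 - ⅐/(-135608) = 4/7 - ⅐*(-1/135608) = 4/7 + 1/949256 = 542433/949256 ≈ 0.57143)
-z = -1*542433/949256 = -542433/949256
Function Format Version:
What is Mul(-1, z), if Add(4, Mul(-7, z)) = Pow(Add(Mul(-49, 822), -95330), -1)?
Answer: Rational(-542433, 949256) ≈ -0.57143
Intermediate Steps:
z = Rational(542433, 949256) (z = Add(Rational(4, 7), Mul(Rational(-1, 7), Pow(Add(Mul(-49, 822), -95330), -1))) = Add(Rational(4, 7), Mul(Rational(-1, 7), Pow(Add(-40278, -95330), -1))) = Add(Rational(4, 7), Mul(Rational(-1, 7), Pow(-135608, -1))) = Add(Rational(4, 7), Mul(Rational(-1, 7), Rational(-1, 135608))) = Add(Rational(4, 7), Rational(1, 949256)) = Rational(542433, 949256) ≈ 0.57143)
Mul(-1, z) = Mul(-1, Rational(542433, 949256)) = Rational(-542433, 949256)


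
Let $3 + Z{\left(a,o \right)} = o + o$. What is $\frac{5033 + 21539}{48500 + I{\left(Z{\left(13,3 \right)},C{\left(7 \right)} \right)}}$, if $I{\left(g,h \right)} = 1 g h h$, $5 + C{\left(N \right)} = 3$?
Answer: $\frac{6643}{12128} \approx 0.54774$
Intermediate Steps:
$Z{\left(a,o \right)} = -3 + 2 o$ ($Z{\left(a,o \right)} = -3 + \left(o + o\right) = -3 + 2 o$)
$C{\left(N \right)} = -2$ ($C{\left(N \right)} = -5 + 3 = -2$)
$I{\left(g,h \right)} = g h^{2}$
$\frac{5033 + 21539}{48500 + I{\left(Z{\left(13,3 \right)},C{\left(7 \right)} \right)}} = \frac{5033 + 21539}{48500 + \left(-3 + 2 \cdot 3\right) \left(-2\right)^{2}} = \frac{26572}{48500 + \left(-3 + 6\right) 4} = \frac{26572}{48500 + 3 \cdot 4} = \frac{26572}{48500 + 12} = \frac{26572}{48512} = 26572 \cdot \frac{1}{48512} = \frac{6643}{12128}$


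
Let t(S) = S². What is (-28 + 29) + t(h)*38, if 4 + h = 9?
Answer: 951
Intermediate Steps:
h = 5 (h = -4 + 9 = 5)
(-28 + 29) + t(h)*38 = (-28 + 29) + 5²*38 = 1 + 25*38 = 1 + 950 = 951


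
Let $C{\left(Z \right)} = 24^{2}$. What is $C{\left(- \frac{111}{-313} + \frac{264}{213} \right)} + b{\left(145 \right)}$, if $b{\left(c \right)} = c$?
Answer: $721$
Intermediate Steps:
$C{\left(Z \right)} = 576$
$C{\left(- \frac{111}{-313} + \frac{264}{213} \right)} + b{\left(145 \right)} = 576 + 145 = 721$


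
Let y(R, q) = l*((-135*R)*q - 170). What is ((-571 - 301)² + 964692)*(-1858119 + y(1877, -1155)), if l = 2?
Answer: 1006554229258316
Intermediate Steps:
y(R, q) = -340 - 270*R*q (y(R, q) = 2*((-135*R)*q - 170) = 2*(-135*R*q - 170) = 2*(-170 - 135*R*q) = -340 - 270*R*q)
((-571 - 301)² + 964692)*(-1858119 + y(1877, -1155)) = ((-571 - 301)² + 964692)*(-1858119 + (-340 - 270*1877*(-1155))) = ((-872)² + 964692)*(-1858119 + (-340 + 585342450)) = (760384 + 964692)*(-1858119 + 585342110) = 1725076*583483991 = 1006554229258316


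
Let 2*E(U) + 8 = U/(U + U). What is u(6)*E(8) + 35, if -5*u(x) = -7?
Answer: 119/4 ≈ 29.750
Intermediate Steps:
u(x) = 7/5 (u(x) = -1/5*(-7) = 7/5)
E(U) = -15/4 (E(U) = -4 + (U/(U + U))/2 = -4 + (U/((2*U)))/2 = -4 + (U*(1/(2*U)))/2 = -4 + (1/2)*(1/2) = -4 + 1/4 = -15/4)
u(6)*E(8) + 35 = (7/5)*(-15/4) + 35 = -21/4 + 35 = 119/4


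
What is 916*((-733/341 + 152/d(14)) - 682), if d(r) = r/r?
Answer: -166220108/341 ≈ -4.8745e+5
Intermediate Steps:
d(r) = 1
916*((-733/341 + 152/d(14)) - 682) = 916*((-733/341 + 152/1) - 682) = 916*((-733*1/341 + 152*1) - 682) = 916*((-733/341 + 152) - 682) = 916*(51099/341 - 682) = 916*(-181463/341) = -166220108/341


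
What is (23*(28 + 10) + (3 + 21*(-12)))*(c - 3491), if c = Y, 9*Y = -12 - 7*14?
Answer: -19705625/9 ≈ -2.1895e+6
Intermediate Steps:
Y = -110/9 (Y = (-12 - 7*14)/9 = (-12 - 98)/9 = (⅑)*(-110) = -110/9 ≈ -12.222)
c = -110/9 ≈ -12.222
(23*(28 + 10) + (3 + 21*(-12)))*(c - 3491) = (23*(28 + 10) + (3 + 21*(-12)))*(-110/9 - 3491) = (23*38 + (3 - 252))*(-31529/9) = (874 - 249)*(-31529/9) = 625*(-31529/9) = -19705625/9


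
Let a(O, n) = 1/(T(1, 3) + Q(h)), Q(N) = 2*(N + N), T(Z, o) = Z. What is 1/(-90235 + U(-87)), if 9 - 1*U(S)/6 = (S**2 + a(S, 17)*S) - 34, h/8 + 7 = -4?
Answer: -39/5280307 ≈ -7.3859e-6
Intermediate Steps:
h = -88 (h = -56 + 8*(-4) = -56 - 32 = -88)
Q(N) = 4*N (Q(N) = 2*(2*N) = 4*N)
a(O, n) = -1/351 (a(O, n) = 1/(1 + 4*(-88)) = 1/(1 - 352) = 1/(-351) = -1/351)
U(S) = 258 - 6*S**2 + 2*S/117 (U(S) = 54 - 6*((S**2 - S/351) - 34) = 54 - 6*(-34 + S**2 - S/351) = 54 + (204 - 6*S**2 + 2*S/117) = 258 - 6*S**2 + 2*S/117)
1/(-90235 + U(-87)) = 1/(-90235 + (258 - 6*(-87)**2 + (2/117)*(-87))) = 1/(-90235 + (258 - 6*7569 - 58/39)) = 1/(-90235 + (258 - 45414 - 58/39)) = 1/(-90235 - 1761142/39) = 1/(-5280307/39) = -39/5280307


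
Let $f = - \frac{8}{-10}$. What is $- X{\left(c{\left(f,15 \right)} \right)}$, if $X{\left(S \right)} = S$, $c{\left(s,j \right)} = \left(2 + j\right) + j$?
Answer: $-32$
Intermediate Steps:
$f = \frac{4}{5}$ ($f = \left(-8\right) \left(- \frac{1}{10}\right) = \frac{4}{5} \approx 0.8$)
$c{\left(s,j \right)} = 2 + 2 j$
$- X{\left(c{\left(f,15 \right)} \right)} = - (2 + 2 \cdot 15) = - (2 + 30) = \left(-1\right) 32 = -32$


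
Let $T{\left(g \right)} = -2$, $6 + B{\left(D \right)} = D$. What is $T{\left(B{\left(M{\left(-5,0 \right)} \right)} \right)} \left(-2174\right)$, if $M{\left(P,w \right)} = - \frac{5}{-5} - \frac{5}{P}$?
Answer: $4348$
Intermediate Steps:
$M{\left(P,w \right)} = 1 - \frac{5}{P}$ ($M{\left(P,w \right)} = \left(-5\right) \left(- \frac{1}{5}\right) - \frac{5}{P} = 1 - \frac{5}{P}$)
$B{\left(D \right)} = -6 + D$
$T{\left(B{\left(M{\left(-5,0 \right)} \right)} \right)} \left(-2174\right) = \left(-2\right) \left(-2174\right) = 4348$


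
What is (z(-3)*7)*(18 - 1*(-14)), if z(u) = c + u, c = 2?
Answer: -224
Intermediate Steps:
z(u) = 2 + u
(z(-3)*7)*(18 - 1*(-14)) = ((2 - 3)*7)*(18 - 1*(-14)) = (-1*7)*(18 + 14) = -7*32 = -224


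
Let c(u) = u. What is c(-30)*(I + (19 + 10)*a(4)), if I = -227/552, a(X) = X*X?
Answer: -1279505/92 ≈ -13908.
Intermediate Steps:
a(X) = X²
I = -227/552 (I = -227*1/552 = -227/552 ≈ -0.41123)
c(-30)*(I + (19 + 10)*a(4)) = -30*(-227/552 + (19 + 10)*4²) = -30*(-227/552 + 29*16) = -30*(-227/552 + 464) = -30*255901/552 = -1279505/92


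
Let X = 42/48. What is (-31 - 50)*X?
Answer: -567/8 ≈ -70.875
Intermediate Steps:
X = 7/8 (X = 42*(1/48) = 7/8 ≈ 0.87500)
(-31 - 50)*X = (-31 - 50)*(7/8) = -81*7/8 = -567/8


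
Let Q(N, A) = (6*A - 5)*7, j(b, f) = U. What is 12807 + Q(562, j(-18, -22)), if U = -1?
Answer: 12730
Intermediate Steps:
j(b, f) = -1
Q(N, A) = -35 + 42*A (Q(N, A) = (-5 + 6*A)*7 = -35 + 42*A)
12807 + Q(562, j(-18, -22)) = 12807 + (-35 + 42*(-1)) = 12807 + (-35 - 42) = 12807 - 77 = 12730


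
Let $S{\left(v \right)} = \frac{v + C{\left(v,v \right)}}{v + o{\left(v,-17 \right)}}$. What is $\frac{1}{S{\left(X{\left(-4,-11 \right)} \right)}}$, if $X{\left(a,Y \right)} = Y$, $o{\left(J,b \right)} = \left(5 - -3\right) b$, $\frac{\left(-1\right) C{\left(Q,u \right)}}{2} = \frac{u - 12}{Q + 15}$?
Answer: $-294$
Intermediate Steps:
$C{\left(Q,u \right)} = - \frac{2 \left(-12 + u\right)}{15 + Q}$ ($C{\left(Q,u \right)} = - 2 \frac{u - 12}{Q + 15} = - 2 \frac{-12 + u}{15 + Q} = - \frac{2 \left(-12 + u\right)}{15 + Q}$)
$o{\left(J,b \right)} = 8 b$ ($o{\left(J,b \right)} = \left(5 + 3\right) b = 8 b$)
$S{\left(v \right)} = \frac{v + \frac{2 \left(12 - v\right)}{15 + v}}{-136 + v}$ ($S{\left(v \right)} = \frac{v + \frac{2 \left(12 - v\right)}{15 + v}}{v + 8 \left(-17\right)} = \frac{v + \frac{2 \left(12 - v\right)}{15 + v}}{v - 136} = \frac{v + \frac{2 \left(12 - v\right)}{15 + v}}{-136 + v}$)
$\frac{1}{S{\left(X{\left(-4,-11 \right)} \right)}} = \frac{1}{\frac{1}{-136 - 11} \frac{1}{15 - 11} \left(24 - -22 - 11 \left(15 - 11\right)\right)} = \frac{1}{\frac{1}{-147} \cdot \frac{1}{4} \left(24 + 22 - 44\right)} = \frac{1}{\left(- \frac{1}{147}\right) \frac{1}{4} \left(24 + 22 - 44\right)} = \frac{1}{\left(- \frac{1}{147}\right) \frac{1}{4} \cdot 2} = \frac{1}{- \frac{1}{294}} = -294$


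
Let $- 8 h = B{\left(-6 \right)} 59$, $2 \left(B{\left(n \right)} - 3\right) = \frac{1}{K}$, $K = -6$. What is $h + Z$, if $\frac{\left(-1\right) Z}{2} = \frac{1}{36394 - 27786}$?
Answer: $- \frac{555491}{25824} \approx -21.511$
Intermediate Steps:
$B{\left(n \right)} = \frac{35}{12}$ ($B{\left(n \right)} = 3 + \frac{1}{2 \left(-6\right)} = 3 + \frac{1}{2} \left(- \frac{1}{6}\right) = 3 - \frac{1}{12} = \frac{35}{12}$)
$Z = - \frac{1}{4304}$ ($Z = - \frac{2}{36394 - 27786} = - \frac{2}{8608} = \left(-2\right) \frac{1}{8608} = - \frac{1}{4304} \approx -0.00023234$)
$h = - \frac{2065}{96}$ ($h = - \frac{\frac{35}{12} \cdot 59}{8} = \left(- \frac{1}{8}\right) \frac{2065}{12} = - \frac{2065}{96} \approx -21.51$)
$h + Z = - \frac{2065}{96} - \frac{1}{4304} = - \frac{555491}{25824}$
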